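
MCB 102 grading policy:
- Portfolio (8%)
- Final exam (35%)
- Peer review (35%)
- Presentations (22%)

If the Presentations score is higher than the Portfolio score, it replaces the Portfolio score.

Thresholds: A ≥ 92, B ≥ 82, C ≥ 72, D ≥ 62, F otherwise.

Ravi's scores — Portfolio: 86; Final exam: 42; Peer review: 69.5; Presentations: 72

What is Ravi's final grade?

Presentations (72) ≤ Portfolio (86), so Portfolio stays at 86.
Weighted total:
  Portfolio 86 × 0.08 = 6.88
  Final exam 42 × 0.35 = 14.7
  Peer review 69.5 × 0.35 = 24.325
  Presentations 72 × 0.22 = 15.84
Sum = 61.745
61.745 < 62 → F

F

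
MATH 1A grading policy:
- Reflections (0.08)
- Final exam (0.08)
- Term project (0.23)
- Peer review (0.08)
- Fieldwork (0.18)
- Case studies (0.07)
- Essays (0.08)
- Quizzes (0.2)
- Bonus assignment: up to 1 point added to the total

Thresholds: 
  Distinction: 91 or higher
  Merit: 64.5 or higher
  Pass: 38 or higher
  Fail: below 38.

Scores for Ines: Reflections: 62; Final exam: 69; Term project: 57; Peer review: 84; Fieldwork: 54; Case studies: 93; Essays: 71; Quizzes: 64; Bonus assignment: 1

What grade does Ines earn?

Merit

Weighted total:
  Reflections 62 × 0.08 = 4.96
  Final exam 69 × 0.08 = 5.52
  Term project 57 × 0.23 = 13.11
  Peer review 84 × 0.08 = 6.72
  Fieldwork 54 × 0.18 = 9.72
  Case studies 93 × 0.07 = 6.51
  Essays 71 × 0.08 = 5.68
  Quizzes 64 × 0.2 = 12.8
Sum = 65.02
Bonus assignment: 65.02 + 1 = 66.02
66.02 is ≥ 64.5 and < 91 → Merit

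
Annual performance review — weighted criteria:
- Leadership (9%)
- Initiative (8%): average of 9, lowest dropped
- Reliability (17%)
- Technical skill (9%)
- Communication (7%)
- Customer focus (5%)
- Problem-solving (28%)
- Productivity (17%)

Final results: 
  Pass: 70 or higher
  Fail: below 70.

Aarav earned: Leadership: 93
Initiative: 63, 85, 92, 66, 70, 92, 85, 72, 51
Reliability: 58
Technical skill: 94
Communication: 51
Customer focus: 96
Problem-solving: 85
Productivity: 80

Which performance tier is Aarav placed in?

Pass

Initiative: drop 51 → average of remaining 8 = 625/8 = 78.125
Weighted total:
  Leadership 93 × 0.09 = 8.37
  Initiative 78.125 × 0.08 = 6.25
  Reliability 58 × 0.17 = 9.86
  Technical skill 94 × 0.09 = 8.46
  Communication 51 × 0.07 = 3.57
  Customer focus 96 × 0.05 = 4.8
  Problem-solving 85 × 0.28 = 23.8
  Productivity 80 × 0.17 = 13.6
Sum = 78.71
78.71 ≥ 70 → Pass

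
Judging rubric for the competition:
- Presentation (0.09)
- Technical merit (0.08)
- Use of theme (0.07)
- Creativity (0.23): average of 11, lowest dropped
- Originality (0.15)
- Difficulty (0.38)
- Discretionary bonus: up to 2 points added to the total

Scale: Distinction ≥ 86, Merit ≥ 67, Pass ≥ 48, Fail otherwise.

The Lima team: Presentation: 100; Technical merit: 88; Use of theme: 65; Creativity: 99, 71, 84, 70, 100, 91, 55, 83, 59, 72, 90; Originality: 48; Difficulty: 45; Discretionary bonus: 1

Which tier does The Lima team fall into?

Pass

Creativity: drop 55 → average of remaining 10 = 819/10 = 81.9
Weighted total:
  Presentation 100 × 0.09 = 9
  Technical merit 88 × 0.08 = 7.04
  Use of theme 65 × 0.07 = 4.55
  Creativity 81.9 × 0.23 = 18.837
  Originality 48 × 0.15 = 7.2
  Difficulty 45 × 0.38 = 17.1
Sum = 63.727
Discretionary bonus: 63.727 + 1 = 64.727
64.727 is ≥ 48 and < 67 → Pass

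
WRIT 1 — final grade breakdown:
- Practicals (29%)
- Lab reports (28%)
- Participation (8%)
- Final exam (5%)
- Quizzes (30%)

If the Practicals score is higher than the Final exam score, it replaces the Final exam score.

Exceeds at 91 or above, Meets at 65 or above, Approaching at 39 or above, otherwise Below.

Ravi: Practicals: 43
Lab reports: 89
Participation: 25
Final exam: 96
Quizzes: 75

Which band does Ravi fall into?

Practicals (43) ≤ Final exam (96), so Final exam stays at 96.
Weighted total:
  Practicals 43 × 0.29 = 12.47
  Lab reports 89 × 0.28 = 24.92
  Participation 25 × 0.08 = 2
  Final exam 96 × 0.05 = 4.8
  Quizzes 75 × 0.3 = 22.5
Sum = 66.69
66.69 is ≥ 65 and < 91 → Meets

Meets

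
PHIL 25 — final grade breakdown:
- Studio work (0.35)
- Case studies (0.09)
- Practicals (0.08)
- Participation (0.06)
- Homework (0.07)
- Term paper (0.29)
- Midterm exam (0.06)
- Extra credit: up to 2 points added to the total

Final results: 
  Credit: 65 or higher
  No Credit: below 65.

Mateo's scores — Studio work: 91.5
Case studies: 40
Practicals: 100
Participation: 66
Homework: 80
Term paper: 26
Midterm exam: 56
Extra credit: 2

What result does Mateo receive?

Weighted total:
  Studio work 91.5 × 0.35 = 32.025
  Case studies 40 × 0.09 = 3.6
  Practicals 100 × 0.08 = 8
  Participation 66 × 0.06 = 3.96
  Homework 80 × 0.07 = 5.6
  Term paper 26 × 0.29 = 7.54
  Midterm exam 56 × 0.06 = 3.36
Sum = 64.085
Extra credit: 64.085 + 2 = 66.085
66.085 ≥ 65 → Credit

Credit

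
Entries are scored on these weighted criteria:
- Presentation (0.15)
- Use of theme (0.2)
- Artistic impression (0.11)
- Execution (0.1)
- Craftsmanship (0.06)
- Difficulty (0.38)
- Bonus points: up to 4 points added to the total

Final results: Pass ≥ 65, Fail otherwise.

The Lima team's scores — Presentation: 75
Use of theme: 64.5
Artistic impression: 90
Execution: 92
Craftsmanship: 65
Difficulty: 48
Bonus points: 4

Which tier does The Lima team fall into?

Pass

Weighted total:
  Presentation 75 × 0.15 = 11.25
  Use of theme 64.5 × 0.2 = 12.9
  Artistic impression 90 × 0.11 = 9.9
  Execution 92 × 0.1 = 9.2
  Craftsmanship 65 × 0.06 = 3.9
  Difficulty 48 × 0.38 = 18.24
Sum = 65.39
Bonus points: 65.39 + 4 = 69.39
69.39 ≥ 65 → Pass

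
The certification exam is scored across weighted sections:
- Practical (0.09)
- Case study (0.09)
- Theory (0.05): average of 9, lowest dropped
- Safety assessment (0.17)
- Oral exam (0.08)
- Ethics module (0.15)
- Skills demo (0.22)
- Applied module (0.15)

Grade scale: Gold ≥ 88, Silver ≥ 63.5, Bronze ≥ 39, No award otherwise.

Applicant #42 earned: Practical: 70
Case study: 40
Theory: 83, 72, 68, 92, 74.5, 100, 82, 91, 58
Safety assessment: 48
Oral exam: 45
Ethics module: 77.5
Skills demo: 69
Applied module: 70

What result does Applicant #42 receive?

Bronze

Theory: drop 58 → average of remaining 8 = 662.5/8 = 82.8125
Weighted total:
  Practical 70 × 0.09 = 6.3
  Case study 40 × 0.09 = 3.6
  Theory 82.8125 × 0.05 = 4.140625
  Safety assessment 48 × 0.17 = 8.16
  Oral exam 45 × 0.08 = 3.6
  Ethics module 77.5 × 0.15 = 11.625
  Skills demo 69 × 0.22 = 15.18
  Applied module 70 × 0.15 = 10.5
Sum = 63.105625
63.105625 is ≥ 39 and < 63.5 → Bronze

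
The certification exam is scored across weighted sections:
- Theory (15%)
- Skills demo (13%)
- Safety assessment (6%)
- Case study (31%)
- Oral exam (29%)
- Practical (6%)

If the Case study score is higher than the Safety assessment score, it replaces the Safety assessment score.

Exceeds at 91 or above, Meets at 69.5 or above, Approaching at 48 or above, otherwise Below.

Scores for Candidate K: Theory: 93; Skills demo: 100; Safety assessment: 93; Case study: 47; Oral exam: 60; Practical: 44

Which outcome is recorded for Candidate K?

Approaching

Case study (47) ≤ Safety assessment (93), so Safety assessment stays at 93.
Weighted total:
  Theory 93 × 0.15 = 13.95
  Skills demo 100 × 0.13 = 13
  Safety assessment 93 × 0.06 = 5.58
  Case study 47 × 0.31 = 14.57
  Oral exam 60 × 0.29 = 17.4
  Practical 44 × 0.06 = 2.64
Sum = 67.14
67.14 is ≥ 48 and < 69.5 → Approaching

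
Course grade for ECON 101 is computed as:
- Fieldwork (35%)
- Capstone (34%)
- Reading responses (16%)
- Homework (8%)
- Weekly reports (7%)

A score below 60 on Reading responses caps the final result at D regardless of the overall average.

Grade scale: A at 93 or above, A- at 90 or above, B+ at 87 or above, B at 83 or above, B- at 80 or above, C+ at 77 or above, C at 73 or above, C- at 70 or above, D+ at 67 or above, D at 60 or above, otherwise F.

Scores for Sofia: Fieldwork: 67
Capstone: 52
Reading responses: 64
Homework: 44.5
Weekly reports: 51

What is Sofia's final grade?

F

Reading responses score 64 ≥ 60: minimum met.
Weighted total:
  Fieldwork 67 × 0.35 = 23.45
  Capstone 52 × 0.34 = 17.68
  Reading responses 64 × 0.16 = 10.24
  Homework 44.5 × 0.08 = 3.56
  Weekly reports 51 × 0.07 = 3.57
Sum = 58.5
58.5 < 60 → F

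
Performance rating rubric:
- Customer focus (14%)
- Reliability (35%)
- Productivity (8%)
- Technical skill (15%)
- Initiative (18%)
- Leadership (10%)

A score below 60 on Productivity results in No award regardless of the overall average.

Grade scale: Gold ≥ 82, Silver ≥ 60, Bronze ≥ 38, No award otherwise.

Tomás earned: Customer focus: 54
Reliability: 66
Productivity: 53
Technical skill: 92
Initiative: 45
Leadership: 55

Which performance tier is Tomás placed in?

No award

Productivity score 53 < 60: minimum not met.
Weighted total:
  Customer focus 54 × 0.14 = 7.56
  Reliability 66 × 0.35 = 23.1
  Productivity 53 × 0.08 = 4.24
  Technical skill 92 × 0.15 = 13.8
  Initiative 45 × 0.18 = 8.1
  Leadership 55 × 0.1 = 5.5
Sum = 62.3
Because the Productivity minimum was not met, the result is No award.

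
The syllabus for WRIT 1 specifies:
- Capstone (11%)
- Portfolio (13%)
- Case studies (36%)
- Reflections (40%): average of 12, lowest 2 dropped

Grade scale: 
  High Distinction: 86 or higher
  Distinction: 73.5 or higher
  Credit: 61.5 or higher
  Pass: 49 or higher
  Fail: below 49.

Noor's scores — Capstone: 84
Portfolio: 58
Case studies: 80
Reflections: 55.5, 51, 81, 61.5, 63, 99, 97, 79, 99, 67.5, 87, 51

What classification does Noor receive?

Reflections: drop 51, 51 → average of remaining 10 = 789.5/10 = 78.95
Weighted total:
  Capstone 84 × 0.11 = 9.24
  Portfolio 58 × 0.13 = 7.54
  Case studies 80 × 0.36 = 28.8
  Reflections 78.95 × 0.4 = 31.58
Sum = 77.16
77.16 is ≥ 73.5 and < 86 → Distinction

Distinction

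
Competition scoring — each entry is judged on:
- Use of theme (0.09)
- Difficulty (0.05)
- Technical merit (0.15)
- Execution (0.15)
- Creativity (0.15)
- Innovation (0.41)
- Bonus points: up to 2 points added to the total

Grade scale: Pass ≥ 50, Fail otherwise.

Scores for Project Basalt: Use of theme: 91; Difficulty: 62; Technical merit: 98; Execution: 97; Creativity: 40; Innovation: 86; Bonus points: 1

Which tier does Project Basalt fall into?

Weighted total:
  Use of theme 91 × 0.09 = 8.19
  Difficulty 62 × 0.05 = 3.1
  Technical merit 98 × 0.15 = 14.7
  Execution 97 × 0.15 = 14.55
  Creativity 40 × 0.15 = 6
  Innovation 86 × 0.41 = 35.26
Sum = 81.8
Bonus points: 81.8 + 1 = 82.8
82.8 ≥ 50 → Pass

Pass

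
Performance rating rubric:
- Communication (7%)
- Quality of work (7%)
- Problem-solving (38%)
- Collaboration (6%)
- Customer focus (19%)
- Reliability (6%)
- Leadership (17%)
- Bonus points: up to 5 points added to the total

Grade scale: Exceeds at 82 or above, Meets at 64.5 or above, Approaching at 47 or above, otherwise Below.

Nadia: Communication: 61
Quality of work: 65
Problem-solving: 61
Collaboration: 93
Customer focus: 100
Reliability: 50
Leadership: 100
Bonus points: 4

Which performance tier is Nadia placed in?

Weighted total:
  Communication 61 × 0.07 = 4.27
  Quality of work 65 × 0.07 = 4.55
  Problem-solving 61 × 0.38 = 23.18
  Collaboration 93 × 0.06 = 5.58
  Customer focus 100 × 0.19 = 19
  Reliability 50 × 0.06 = 3
  Leadership 100 × 0.17 = 17
Sum = 76.58
Bonus points: 76.58 + 4 = 80.58
80.58 is ≥ 64.5 and < 82 → Meets

Meets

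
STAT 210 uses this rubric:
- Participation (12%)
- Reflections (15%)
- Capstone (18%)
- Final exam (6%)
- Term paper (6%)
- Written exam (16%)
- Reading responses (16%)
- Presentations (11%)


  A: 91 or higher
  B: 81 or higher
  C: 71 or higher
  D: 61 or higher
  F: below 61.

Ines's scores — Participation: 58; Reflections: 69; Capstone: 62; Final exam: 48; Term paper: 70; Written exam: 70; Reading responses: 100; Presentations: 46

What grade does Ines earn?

D

Weighted total:
  Participation 58 × 0.12 = 6.96
  Reflections 69 × 0.15 = 10.35
  Capstone 62 × 0.18 = 11.16
  Final exam 48 × 0.06 = 2.88
  Term paper 70 × 0.06 = 4.2
  Written exam 70 × 0.16 = 11.2
  Reading responses 100 × 0.16 = 16
  Presentations 46 × 0.11 = 5.06
Sum = 67.81
67.81 is ≥ 61 and < 71 → D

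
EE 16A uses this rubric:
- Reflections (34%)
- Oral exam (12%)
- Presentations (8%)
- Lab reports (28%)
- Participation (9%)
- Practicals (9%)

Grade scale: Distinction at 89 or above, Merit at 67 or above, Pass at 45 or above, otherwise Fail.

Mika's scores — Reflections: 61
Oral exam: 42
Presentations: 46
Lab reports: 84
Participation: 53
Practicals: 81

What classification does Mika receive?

Pass

Weighted total:
  Reflections 61 × 0.34 = 20.74
  Oral exam 42 × 0.12 = 5.04
  Presentations 46 × 0.08 = 3.68
  Lab reports 84 × 0.28 = 23.52
  Participation 53 × 0.09 = 4.77
  Practicals 81 × 0.09 = 7.29
Sum = 65.04
65.04 is ≥ 45 and < 67 → Pass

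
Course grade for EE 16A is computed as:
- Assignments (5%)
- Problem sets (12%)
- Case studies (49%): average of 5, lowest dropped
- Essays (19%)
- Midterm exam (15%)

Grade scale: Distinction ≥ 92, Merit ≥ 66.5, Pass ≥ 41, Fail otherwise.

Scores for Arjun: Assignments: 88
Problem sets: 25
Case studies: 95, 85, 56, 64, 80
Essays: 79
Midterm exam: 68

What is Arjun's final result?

Merit

Case studies: drop 56 → average of remaining 4 = 324/4 = 81
Weighted total:
  Assignments 88 × 0.05 = 4.4
  Problem sets 25 × 0.12 = 3
  Case studies 81 × 0.49 = 39.69
  Essays 79 × 0.19 = 15.01
  Midterm exam 68 × 0.15 = 10.2
Sum = 72.3
72.3 is ≥ 66.5 and < 92 → Merit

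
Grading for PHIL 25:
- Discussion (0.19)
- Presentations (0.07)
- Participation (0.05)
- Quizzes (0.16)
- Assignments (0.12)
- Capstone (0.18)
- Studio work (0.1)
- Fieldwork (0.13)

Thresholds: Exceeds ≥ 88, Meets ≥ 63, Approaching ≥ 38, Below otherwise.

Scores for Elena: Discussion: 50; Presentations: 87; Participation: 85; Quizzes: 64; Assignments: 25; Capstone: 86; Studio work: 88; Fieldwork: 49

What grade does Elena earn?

Weighted total:
  Discussion 50 × 0.19 = 9.5
  Presentations 87 × 0.07 = 6.09
  Participation 85 × 0.05 = 4.25
  Quizzes 64 × 0.16 = 10.24
  Assignments 25 × 0.12 = 3
  Capstone 86 × 0.18 = 15.48
  Studio work 88 × 0.1 = 8.8
  Fieldwork 49 × 0.13 = 6.37
Sum = 63.73
63.73 is ≥ 63 and < 88 → Meets

Meets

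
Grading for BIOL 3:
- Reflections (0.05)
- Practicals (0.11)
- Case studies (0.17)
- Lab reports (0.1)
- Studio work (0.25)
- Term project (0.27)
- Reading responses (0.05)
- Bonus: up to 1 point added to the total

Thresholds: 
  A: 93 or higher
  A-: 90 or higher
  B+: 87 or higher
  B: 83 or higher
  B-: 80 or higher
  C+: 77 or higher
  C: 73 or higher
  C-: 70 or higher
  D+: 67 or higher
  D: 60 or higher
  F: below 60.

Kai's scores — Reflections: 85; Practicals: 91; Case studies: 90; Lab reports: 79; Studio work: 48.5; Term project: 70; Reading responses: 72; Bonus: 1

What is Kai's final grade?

Weighted total:
  Reflections 85 × 0.05 = 4.25
  Practicals 91 × 0.11 = 10.01
  Case studies 90 × 0.17 = 15.3
  Lab reports 79 × 0.1 = 7.9
  Studio work 48.5 × 0.25 = 12.125
  Term project 70 × 0.27 = 18.9
  Reading responses 72 × 0.05 = 3.6
Sum = 72.085
Bonus: 72.085 + 1 = 73.085
73.085 is ≥ 73 and < 77 → C

C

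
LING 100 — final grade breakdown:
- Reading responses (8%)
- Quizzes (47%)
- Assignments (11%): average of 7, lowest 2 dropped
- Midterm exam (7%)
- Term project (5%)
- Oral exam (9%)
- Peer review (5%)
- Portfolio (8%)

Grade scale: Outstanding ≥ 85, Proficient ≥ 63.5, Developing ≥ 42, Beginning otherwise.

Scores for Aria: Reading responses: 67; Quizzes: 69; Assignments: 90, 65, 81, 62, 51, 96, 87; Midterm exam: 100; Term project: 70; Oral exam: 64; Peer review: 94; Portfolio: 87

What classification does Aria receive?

Assignments: drop 51, 62 → average of remaining 5 = 419/5 = 83.8
Weighted total:
  Reading responses 67 × 0.08 = 5.36
  Quizzes 69 × 0.47 = 32.43
  Assignments 83.8 × 0.11 = 9.218
  Midterm exam 100 × 0.07 = 7
  Term project 70 × 0.05 = 3.5
  Oral exam 64 × 0.09 = 5.76
  Peer review 94 × 0.05 = 4.7
  Portfolio 87 × 0.08 = 6.96
Sum = 74.928
74.928 is ≥ 63.5 and < 85 → Proficient

Proficient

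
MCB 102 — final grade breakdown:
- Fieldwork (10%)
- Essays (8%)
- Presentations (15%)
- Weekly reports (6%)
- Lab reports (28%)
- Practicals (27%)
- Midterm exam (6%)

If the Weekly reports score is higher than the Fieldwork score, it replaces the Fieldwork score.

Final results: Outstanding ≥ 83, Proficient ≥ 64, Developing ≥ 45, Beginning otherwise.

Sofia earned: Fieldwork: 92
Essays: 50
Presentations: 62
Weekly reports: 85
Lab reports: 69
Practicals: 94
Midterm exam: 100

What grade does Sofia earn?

Weekly reports (85) ≤ Fieldwork (92), so Fieldwork stays at 92.
Weighted total:
  Fieldwork 92 × 0.1 = 9.2
  Essays 50 × 0.08 = 4
  Presentations 62 × 0.15 = 9.3
  Weekly reports 85 × 0.06 = 5.1
  Lab reports 69 × 0.28 = 19.32
  Practicals 94 × 0.27 = 25.38
  Midterm exam 100 × 0.06 = 6
Sum = 78.3
78.3 is ≥ 64 and < 83 → Proficient

Proficient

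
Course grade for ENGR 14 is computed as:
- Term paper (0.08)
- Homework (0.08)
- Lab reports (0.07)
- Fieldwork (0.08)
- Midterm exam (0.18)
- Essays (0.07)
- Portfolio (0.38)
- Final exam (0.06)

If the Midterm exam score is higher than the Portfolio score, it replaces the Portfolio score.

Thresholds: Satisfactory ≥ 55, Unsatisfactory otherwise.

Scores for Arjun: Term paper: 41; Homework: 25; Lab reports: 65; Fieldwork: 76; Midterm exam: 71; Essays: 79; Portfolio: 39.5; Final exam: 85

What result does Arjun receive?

Satisfactory

Midterm exam (71) > Portfolio (39.5), so Portfolio counts as 71.
Weighted total:
  Term paper 41 × 0.08 = 3.28
  Homework 25 × 0.08 = 2
  Lab reports 65 × 0.07 = 4.55
  Fieldwork 76 × 0.08 = 6.08
  Midterm exam 71 × 0.18 = 12.78
  Essays 79 × 0.07 = 5.53
  Portfolio 71 × 0.38 = 26.98
  Final exam 85 × 0.06 = 5.1
Sum = 66.3
66.3 ≥ 55 → Satisfactory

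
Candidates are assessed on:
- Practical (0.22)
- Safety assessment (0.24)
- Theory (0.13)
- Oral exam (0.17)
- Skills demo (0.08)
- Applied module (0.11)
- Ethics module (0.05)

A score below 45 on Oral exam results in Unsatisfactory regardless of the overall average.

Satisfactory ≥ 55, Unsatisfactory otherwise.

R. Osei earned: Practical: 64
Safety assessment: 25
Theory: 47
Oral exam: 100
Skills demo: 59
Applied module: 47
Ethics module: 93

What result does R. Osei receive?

Satisfactory

Oral exam score 100 ≥ 45: minimum met.
Weighted total:
  Practical 64 × 0.22 = 14.08
  Safety assessment 25 × 0.24 = 6
  Theory 47 × 0.13 = 6.11
  Oral exam 100 × 0.17 = 17
  Skills demo 59 × 0.08 = 4.72
  Applied module 47 × 0.11 = 5.17
  Ethics module 93 × 0.05 = 4.65
Sum = 57.73
57.73 ≥ 55 → Satisfactory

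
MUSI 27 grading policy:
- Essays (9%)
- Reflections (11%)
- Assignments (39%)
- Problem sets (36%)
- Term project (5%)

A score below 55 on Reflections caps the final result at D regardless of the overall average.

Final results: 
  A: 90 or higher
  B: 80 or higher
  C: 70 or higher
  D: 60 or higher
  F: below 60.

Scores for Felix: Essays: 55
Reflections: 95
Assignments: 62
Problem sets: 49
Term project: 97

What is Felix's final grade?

Reflections score 95 ≥ 55: minimum met.
Weighted total:
  Essays 55 × 0.09 = 4.95
  Reflections 95 × 0.11 = 10.45
  Assignments 62 × 0.39 = 24.18
  Problem sets 49 × 0.36 = 17.64
  Term project 97 × 0.05 = 4.85
Sum = 62.07
62.07 is ≥ 60 and < 70 → D

D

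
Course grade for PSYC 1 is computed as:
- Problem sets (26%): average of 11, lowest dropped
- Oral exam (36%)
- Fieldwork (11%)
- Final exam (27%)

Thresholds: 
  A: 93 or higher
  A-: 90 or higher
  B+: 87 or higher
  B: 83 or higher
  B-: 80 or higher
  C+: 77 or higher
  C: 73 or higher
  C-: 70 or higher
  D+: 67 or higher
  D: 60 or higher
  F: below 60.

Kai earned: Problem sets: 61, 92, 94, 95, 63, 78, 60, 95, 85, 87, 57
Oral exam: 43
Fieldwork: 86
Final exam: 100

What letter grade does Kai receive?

Problem sets: drop 57 → average of remaining 10 = 810/10 = 81
Weighted total:
  Problem sets 81 × 0.26 = 21.06
  Oral exam 43 × 0.36 = 15.48
  Fieldwork 86 × 0.11 = 9.46
  Final exam 100 × 0.27 = 27
Sum = 73
73 is ≥ 73 and < 77 → C

C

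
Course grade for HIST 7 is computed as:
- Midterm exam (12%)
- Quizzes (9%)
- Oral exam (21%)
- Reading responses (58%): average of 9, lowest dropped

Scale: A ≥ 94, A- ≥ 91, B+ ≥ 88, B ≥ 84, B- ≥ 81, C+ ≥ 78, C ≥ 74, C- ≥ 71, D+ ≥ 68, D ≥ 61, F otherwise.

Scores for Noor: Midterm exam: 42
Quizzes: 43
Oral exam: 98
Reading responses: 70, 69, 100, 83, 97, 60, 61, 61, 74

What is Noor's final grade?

C

Reading responses: drop 60 → average of remaining 8 = 615/8 = 76.875
Weighted total:
  Midterm exam 42 × 0.12 = 5.04
  Quizzes 43 × 0.09 = 3.87
  Oral exam 98 × 0.21 = 20.58
  Reading responses 76.875 × 0.58 = 44.5875
Sum = 74.0775
74.0775 is ≥ 74 and < 78 → C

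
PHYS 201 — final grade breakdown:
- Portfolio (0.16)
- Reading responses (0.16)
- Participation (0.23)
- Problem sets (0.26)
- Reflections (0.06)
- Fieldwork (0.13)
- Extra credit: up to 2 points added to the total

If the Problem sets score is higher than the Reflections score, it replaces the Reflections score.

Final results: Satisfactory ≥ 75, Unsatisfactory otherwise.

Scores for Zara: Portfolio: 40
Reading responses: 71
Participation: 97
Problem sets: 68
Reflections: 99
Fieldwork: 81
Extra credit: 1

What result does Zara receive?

Problem sets (68) ≤ Reflections (99), so Reflections stays at 99.
Weighted total:
  Portfolio 40 × 0.16 = 6.4
  Reading responses 71 × 0.16 = 11.36
  Participation 97 × 0.23 = 22.31
  Problem sets 68 × 0.26 = 17.68
  Reflections 99 × 0.06 = 5.94
  Fieldwork 81 × 0.13 = 10.53
Sum = 74.22
Extra credit: 74.22 + 1 = 75.22
75.22 ≥ 75 → Satisfactory

Satisfactory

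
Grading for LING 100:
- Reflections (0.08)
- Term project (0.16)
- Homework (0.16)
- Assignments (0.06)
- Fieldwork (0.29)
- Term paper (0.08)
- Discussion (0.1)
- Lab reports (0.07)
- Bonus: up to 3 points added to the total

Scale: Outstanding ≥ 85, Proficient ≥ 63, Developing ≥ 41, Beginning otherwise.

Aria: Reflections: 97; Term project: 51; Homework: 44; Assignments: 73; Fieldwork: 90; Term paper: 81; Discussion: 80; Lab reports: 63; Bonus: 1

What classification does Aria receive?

Proficient

Weighted total:
  Reflections 97 × 0.08 = 7.76
  Term project 51 × 0.16 = 8.16
  Homework 44 × 0.16 = 7.04
  Assignments 73 × 0.06 = 4.38
  Fieldwork 90 × 0.29 = 26.1
  Term paper 81 × 0.08 = 6.48
  Discussion 80 × 0.1 = 8
  Lab reports 63 × 0.07 = 4.41
Sum = 72.33
Bonus: 72.33 + 1 = 73.33
73.33 is ≥ 63 and < 85 → Proficient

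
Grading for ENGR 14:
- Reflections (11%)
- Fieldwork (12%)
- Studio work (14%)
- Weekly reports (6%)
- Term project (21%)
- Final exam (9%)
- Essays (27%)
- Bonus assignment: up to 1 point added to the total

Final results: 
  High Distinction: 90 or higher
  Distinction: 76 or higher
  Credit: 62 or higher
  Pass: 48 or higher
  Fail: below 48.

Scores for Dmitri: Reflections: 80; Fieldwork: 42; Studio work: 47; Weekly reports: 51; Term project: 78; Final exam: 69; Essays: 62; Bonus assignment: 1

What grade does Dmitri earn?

Credit

Weighted total:
  Reflections 80 × 0.11 = 8.8
  Fieldwork 42 × 0.12 = 5.04
  Studio work 47 × 0.14 = 6.58
  Weekly reports 51 × 0.06 = 3.06
  Term project 78 × 0.21 = 16.38
  Final exam 69 × 0.09 = 6.21
  Essays 62 × 0.27 = 16.74
Sum = 62.81
Bonus assignment: 62.81 + 1 = 63.81
63.81 is ≥ 62 and < 76 → Credit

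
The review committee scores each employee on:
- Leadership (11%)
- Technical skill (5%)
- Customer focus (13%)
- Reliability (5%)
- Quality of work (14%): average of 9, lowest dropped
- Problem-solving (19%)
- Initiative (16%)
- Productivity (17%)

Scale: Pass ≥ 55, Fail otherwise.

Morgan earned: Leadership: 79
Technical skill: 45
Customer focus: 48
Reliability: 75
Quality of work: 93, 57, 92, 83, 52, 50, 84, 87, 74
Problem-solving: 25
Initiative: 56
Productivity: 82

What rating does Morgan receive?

Quality of work: drop 50 → average of remaining 8 = 622/8 = 77.75
Weighted total:
  Leadership 79 × 0.11 = 8.69
  Technical skill 45 × 0.05 = 2.25
  Customer focus 48 × 0.13 = 6.24
  Reliability 75 × 0.05 = 3.75
  Quality of work 77.75 × 0.14 = 10.885
  Problem-solving 25 × 0.19 = 4.75
  Initiative 56 × 0.16 = 8.96
  Productivity 82 × 0.17 = 13.94
Sum = 59.465
59.465 ≥ 55 → Pass

Pass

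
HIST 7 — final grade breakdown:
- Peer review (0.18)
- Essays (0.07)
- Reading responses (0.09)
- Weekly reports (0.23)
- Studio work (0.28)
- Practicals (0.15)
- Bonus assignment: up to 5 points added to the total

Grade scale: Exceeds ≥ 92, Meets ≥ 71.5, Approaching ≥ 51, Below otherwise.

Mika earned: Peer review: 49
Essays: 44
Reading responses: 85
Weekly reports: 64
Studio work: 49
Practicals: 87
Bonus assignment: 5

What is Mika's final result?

Approaching

Weighted total:
  Peer review 49 × 0.18 = 8.82
  Essays 44 × 0.07 = 3.08
  Reading responses 85 × 0.09 = 7.65
  Weekly reports 64 × 0.23 = 14.72
  Studio work 49 × 0.28 = 13.72
  Practicals 87 × 0.15 = 13.05
Sum = 61.04
Bonus assignment: 61.04 + 5 = 66.04
66.04 is ≥ 51 and < 71.5 → Approaching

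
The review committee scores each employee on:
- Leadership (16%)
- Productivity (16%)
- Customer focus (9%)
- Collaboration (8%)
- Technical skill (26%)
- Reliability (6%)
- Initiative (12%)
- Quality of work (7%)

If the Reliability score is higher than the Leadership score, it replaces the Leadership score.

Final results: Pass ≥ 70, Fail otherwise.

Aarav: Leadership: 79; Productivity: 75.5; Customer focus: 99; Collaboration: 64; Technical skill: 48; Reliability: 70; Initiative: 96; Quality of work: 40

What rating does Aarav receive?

Reliability (70) ≤ Leadership (79), so Leadership stays at 79.
Weighted total:
  Leadership 79 × 0.16 = 12.64
  Productivity 75.5 × 0.16 = 12.08
  Customer focus 99 × 0.09 = 8.91
  Collaboration 64 × 0.08 = 5.12
  Technical skill 48 × 0.26 = 12.48
  Reliability 70 × 0.06 = 4.2
  Initiative 96 × 0.12 = 11.52
  Quality of work 40 × 0.07 = 2.8
Sum = 69.75
69.75 < 70 → Fail

Fail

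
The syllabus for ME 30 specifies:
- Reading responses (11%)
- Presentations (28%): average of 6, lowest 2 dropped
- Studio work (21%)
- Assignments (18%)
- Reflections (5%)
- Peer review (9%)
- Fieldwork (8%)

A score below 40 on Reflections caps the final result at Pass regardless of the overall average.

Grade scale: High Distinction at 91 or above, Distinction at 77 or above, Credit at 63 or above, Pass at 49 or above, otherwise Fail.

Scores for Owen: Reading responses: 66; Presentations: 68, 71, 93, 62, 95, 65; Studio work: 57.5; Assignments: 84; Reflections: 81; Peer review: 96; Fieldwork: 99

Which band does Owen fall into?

Distinction

Presentations: drop 62, 65 → average of remaining 4 = 327/4 = 81.75
Reflections score 81 ≥ 40: minimum met.
Weighted total:
  Reading responses 66 × 0.11 = 7.26
  Presentations 81.75 × 0.28 = 22.89
  Studio work 57.5 × 0.21 = 12.075
  Assignments 84 × 0.18 = 15.12
  Reflections 81 × 0.05 = 4.05
  Peer review 96 × 0.09 = 8.64
  Fieldwork 99 × 0.08 = 7.92
Sum = 77.955
77.955 is ≥ 77 and < 91 → Distinction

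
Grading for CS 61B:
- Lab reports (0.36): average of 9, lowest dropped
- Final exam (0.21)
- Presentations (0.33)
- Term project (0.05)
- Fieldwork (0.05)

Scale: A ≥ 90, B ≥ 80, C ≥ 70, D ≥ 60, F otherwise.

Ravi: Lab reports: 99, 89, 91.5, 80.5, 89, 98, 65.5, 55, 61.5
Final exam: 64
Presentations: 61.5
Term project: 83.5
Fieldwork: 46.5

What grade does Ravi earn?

C

Lab reports: drop 55 → average of remaining 8 = 674/8 = 84.25
Weighted total:
  Lab reports 84.25 × 0.36 = 30.33
  Final exam 64 × 0.21 = 13.44
  Presentations 61.5 × 0.33 = 20.295
  Term project 83.5 × 0.05 = 4.175
  Fieldwork 46.5 × 0.05 = 2.325
Sum = 70.565
70.565 is ≥ 70 and < 80 → C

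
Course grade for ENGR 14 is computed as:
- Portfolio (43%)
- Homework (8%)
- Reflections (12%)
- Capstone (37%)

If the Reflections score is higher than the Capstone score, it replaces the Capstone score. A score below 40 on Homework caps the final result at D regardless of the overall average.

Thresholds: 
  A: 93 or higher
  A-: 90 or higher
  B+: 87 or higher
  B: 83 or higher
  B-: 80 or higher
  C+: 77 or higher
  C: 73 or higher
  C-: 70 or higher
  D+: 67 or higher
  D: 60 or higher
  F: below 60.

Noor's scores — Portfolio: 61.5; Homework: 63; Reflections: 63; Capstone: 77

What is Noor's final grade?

D+

Reflections (63) ≤ Capstone (77), so Capstone stays at 77.
Homework score 63 ≥ 40: minimum met.
Weighted total:
  Portfolio 61.5 × 0.43 = 26.445
  Homework 63 × 0.08 = 5.04
  Reflections 63 × 0.12 = 7.56
  Capstone 77 × 0.37 = 28.49
Sum = 67.535
67.535 is ≥ 67 and < 70 → D+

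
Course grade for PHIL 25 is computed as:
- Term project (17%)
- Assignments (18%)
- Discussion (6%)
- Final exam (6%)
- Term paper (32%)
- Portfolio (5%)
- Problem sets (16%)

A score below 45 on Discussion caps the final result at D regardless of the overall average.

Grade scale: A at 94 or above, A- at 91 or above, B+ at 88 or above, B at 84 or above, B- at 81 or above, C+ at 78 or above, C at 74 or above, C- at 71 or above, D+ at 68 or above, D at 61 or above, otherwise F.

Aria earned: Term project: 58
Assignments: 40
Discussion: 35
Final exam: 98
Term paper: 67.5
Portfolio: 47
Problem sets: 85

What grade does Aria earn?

Discussion score 35 < 45: minimum not met.
Weighted total:
  Term project 58 × 0.17 = 9.86
  Assignments 40 × 0.18 = 7.2
  Discussion 35 × 0.06 = 2.1
  Final exam 98 × 0.06 = 5.88
  Term paper 67.5 × 0.32 = 21.6
  Portfolio 47 × 0.05 = 2.35
  Problem sets 85 × 0.16 = 13.6
Sum = 62.59
62.59 would be D; cap at D applies → D.

D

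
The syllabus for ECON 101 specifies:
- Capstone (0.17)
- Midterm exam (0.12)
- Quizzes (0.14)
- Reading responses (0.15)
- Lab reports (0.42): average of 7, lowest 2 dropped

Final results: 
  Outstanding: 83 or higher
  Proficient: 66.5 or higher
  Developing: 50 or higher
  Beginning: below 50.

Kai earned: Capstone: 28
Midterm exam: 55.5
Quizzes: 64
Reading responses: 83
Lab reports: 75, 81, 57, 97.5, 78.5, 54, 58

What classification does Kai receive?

Developing

Lab reports: drop 54, 57 → average of remaining 5 = 390/5 = 78
Weighted total:
  Capstone 28 × 0.17 = 4.76
  Midterm exam 55.5 × 0.12 = 6.66
  Quizzes 64 × 0.14 = 8.96
  Reading responses 83 × 0.15 = 12.45
  Lab reports 78 × 0.42 = 32.76
Sum = 65.59
65.59 is ≥ 50 and < 66.5 → Developing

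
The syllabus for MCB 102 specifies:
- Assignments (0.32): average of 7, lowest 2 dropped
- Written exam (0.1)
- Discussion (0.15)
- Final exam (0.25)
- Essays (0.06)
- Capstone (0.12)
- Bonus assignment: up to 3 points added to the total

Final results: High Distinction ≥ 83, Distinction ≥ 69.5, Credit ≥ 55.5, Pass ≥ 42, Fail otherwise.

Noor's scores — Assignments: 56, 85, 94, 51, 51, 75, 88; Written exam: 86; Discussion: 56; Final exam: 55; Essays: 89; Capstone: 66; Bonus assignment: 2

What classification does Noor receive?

Distinction

Assignments: drop 51, 51 → average of remaining 5 = 398/5 = 79.6
Weighted total:
  Assignments 79.6 × 0.32 = 25.472
  Written exam 86 × 0.1 = 8.6
  Discussion 56 × 0.15 = 8.4
  Final exam 55 × 0.25 = 13.75
  Essays 89 × 0.06 = 5.34
  Capstone 66 × 0.12 = 7.92
Sum = 69.482
Bonus assignment: 69.482 + 2 = 71.482
71.482 is ≥ 69.5 and < 83 → Distinction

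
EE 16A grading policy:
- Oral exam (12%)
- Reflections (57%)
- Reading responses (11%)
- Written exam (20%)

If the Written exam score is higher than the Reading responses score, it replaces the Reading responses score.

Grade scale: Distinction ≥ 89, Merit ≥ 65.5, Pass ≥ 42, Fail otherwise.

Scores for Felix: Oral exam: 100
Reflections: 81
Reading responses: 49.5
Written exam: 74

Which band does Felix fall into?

Merit

Written exam (74) > Reading responses (49.5), so Reading responses counts as 74.
Weighted total:
  Oral exam 100 × 0.12 = 12
  Reflections 81 × 0.57 = 46.17
  Reading responses 74 × 0.11 = 8.14
  Written exam 74 × 0.2 = 14.8
Sum = 81.11
81.11 is ≥ 65.5 and < 89 → Merit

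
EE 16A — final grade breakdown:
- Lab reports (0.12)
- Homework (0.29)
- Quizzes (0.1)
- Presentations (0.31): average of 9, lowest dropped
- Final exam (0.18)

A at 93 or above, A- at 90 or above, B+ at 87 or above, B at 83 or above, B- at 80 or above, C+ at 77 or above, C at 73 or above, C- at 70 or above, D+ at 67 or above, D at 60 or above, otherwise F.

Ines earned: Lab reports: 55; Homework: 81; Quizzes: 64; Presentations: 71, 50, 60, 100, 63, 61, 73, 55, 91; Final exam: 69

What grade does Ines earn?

Presentations: drop 50 → average of remaining 8 = 574/8 = 71.75
Weighted total:
  Lab reports 55 × 0.12 = 6.6
  Homework 81 × 0.29 = 23.49
  Quizzes 64 × 0.1 = 6.4
  Presentations 71.75 × 0.31 = 22.2425
  Final exam 69 × 0.18 = 12.42
Sum = 71.1525
71.1525 is ≥ 70 and < 73 → C-

C-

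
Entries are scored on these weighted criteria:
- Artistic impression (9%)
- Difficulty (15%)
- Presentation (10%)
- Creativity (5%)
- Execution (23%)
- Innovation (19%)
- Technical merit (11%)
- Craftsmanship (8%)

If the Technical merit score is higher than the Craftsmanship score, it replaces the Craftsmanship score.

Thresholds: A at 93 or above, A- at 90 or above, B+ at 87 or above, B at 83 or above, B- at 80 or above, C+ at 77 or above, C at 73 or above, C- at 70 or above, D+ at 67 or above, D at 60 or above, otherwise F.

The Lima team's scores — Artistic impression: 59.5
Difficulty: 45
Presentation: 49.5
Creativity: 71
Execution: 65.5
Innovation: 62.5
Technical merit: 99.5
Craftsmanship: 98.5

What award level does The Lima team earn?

Technical merit (99.5) > Craftsmanship (98.5), so Craftsmanship counts as 99.5.
Weighted total:
  Artistic impression 59.5 × 0.09 = 5.355
  Difficulty 45 × 0.15 = 6.75
  Presentation 49.5 × 0.1 = 4.95
  Creativity 71 × 0.05 = 3.55
  Execution 65.5 × 0.23 = 15.065
  Innovation 62.5 × 0.19 = 11.875
  Technical merit 99.5 × 0.11 = 10.945
  Craftsmanship 99.5 × 0.08 = 7.96
Sum = 66.45
66.45 is ≥ 60 and < 67 → D

D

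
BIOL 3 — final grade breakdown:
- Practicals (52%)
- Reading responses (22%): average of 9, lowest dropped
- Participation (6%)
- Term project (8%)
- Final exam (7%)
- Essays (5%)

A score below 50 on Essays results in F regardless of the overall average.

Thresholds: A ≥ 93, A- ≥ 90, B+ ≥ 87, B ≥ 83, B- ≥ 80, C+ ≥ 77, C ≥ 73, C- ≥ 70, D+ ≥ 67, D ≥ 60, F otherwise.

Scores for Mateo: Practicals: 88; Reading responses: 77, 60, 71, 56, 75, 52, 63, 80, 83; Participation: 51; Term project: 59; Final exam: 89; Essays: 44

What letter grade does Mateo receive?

F

Reading responses: drop 52 → average of remaining 8 = 565/8 = 70.625
Essays score 44 < 50: minimum not met.
Weighted total:
  Practicals 88 × 0.52 = 45.76
  Reading responses 70.625 × 0.22 = 15.5375
  Participation 51 × 0.06 = 3.06
  Term project 59 × 0.08 = 4.72
  Final exam 89 × 0.07 = 6.23
  Essays 44 × 0.05 = 2.2
Sum = 77.5075
Because the Essays minimum was not met, the result is F.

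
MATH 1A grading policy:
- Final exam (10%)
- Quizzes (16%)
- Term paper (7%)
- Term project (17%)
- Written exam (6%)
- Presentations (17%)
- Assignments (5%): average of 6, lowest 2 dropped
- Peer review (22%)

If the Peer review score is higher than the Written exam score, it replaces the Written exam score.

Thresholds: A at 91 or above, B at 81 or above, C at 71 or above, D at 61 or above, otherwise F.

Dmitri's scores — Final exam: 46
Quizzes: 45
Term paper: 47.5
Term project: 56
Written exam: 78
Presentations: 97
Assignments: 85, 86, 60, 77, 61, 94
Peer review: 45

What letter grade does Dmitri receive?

Assignments: drop 60, 61 → average of remaining 4 = 342/4 = 85.5
Peer review (45) ≤ Written exam (78), so Written exam stays at 78.
Weighted total:
  Final exam 46 × 0.1 = 4.6
  Quizzes 45 × 0.16 = 7.2
  Term paper 47.5 × 0.07 = 3.325
  Term project 56 × 0.17 = 9.52
  Written exam 78 × 0.06 = 4.68
  Presentations 97 × 0.17 = 16.49
  Assignments 85.5 × 0.05 = 4.275
  Peer review 45 × 0.22 = 9.9
Sum = 59.99
59.99 < 61 → F

F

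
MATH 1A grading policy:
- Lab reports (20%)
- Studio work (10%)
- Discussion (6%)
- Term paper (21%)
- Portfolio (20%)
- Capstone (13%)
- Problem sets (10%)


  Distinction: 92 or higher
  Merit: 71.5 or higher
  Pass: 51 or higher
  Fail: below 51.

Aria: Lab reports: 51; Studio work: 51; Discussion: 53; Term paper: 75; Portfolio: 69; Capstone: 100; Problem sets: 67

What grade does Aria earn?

Pass

Weighted total:
  Lab reports 51 × 0.2 = 10.2
  Studio work 51 × 0.1 = 5.1
  Discussion 53 × 0.06 = 3.18
  Term paper 75 × 0.21 = 15.75
  Portfolio 69 × 0.2 = 13.8
  Capstone 100 × 0.13 = 13
  Problem sets 67 × 0.1 = 6.7
Sum = 67.73
67.73 is ≥ 51 and < 71.5 → Pass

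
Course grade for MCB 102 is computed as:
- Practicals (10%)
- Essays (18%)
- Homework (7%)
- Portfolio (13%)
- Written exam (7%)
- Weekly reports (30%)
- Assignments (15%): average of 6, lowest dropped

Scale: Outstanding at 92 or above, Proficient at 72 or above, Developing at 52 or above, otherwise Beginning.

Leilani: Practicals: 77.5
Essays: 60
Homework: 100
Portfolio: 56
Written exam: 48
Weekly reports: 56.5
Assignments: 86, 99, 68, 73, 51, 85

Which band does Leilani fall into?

Assignments: drop 51 → average of remaining 5 = 411/5 = 82.2
Weighted total:
  Practicals 77.5 × 0.1 = 7.75
  Essays 60 × 0.18 = 10.8
  Homework 100 × 0.07 = 7
  Portfolio 56 × 0.13 = 7.28
  Written exam 48 × 0.07 = 3.36
  Weekly reports 56.5 × 0.3 = 16.95
  Assignments 82.2 × 0.15 = 12.33
Sum = 65.47
65.47 is ≥ 52 and < 72 → Developing

Developing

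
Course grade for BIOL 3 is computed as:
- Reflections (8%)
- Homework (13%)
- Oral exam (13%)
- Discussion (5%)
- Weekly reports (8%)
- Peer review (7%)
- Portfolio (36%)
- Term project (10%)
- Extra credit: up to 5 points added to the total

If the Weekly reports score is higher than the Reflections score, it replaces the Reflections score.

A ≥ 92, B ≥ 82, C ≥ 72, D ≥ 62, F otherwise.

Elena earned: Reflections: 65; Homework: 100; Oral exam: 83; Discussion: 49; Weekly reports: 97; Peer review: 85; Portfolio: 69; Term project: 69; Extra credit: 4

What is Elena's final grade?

Weekly reports (97) > Reflections (65), so Reflections counts as 97.
Weighted total:
  Reflections 97 × 0.08 = 7.76
  Homework 100 × 0.13 = 13
  Oral exam 83 × 0.13 = 10.79
  Discussion 49 × 0.05 = 2.45
  Weekly reports 97 × 0.08 = 7.76
  Peer review 85 × 0.07 = 5.95
  Portfolio 69 × 0.36 = 24.84
  Term project 69 × 0.1 = 6.9
Sum = 79.45
Extra credit: 79.45 + 4 = 83.45
83.45 is ≥ 82 and < 92 → B

B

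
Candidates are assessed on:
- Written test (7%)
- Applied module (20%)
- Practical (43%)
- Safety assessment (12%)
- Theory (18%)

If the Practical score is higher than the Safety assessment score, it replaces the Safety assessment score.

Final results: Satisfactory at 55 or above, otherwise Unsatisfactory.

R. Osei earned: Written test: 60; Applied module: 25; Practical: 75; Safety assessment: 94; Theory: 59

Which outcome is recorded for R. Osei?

Practical (75) ≤ Safety assessment (94), so Safety assessment stays at 94.
Weighted total:
  Written test 60 × 0.07 = 4.2
  Applied module 25 × 0.2 = 5
  Practical 75 × 0.43 = 32.25
  Safety assessment 94 × 0.12 = 11.28
  Theory 59 × 0.18 = 10.62
Sum = 63.35
63.35 ≥ 55 → Satisfactory

Satisfactory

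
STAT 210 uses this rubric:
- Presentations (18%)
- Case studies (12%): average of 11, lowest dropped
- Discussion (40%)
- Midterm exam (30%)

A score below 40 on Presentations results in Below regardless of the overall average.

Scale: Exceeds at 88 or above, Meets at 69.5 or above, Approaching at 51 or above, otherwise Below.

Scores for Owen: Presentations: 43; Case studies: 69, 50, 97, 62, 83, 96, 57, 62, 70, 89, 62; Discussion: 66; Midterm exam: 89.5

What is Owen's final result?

Case studies: drop 50 → average of remaining 10 = 747/10 = 74.7
Presentations score 43 ≥ 40: minimum met.
Weighted total:
  Presentations 43 × 0.18 = 7.74
  Case studies 74.7 × 0.12 = 8.964
  Discussion 66 × 0.4 = 26.4
  Midterm exam 89.5 × 0.3 = 26.85
Sum = 69.954
69.954 is ≥ 69.5 and < 88 → Meets

Meets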